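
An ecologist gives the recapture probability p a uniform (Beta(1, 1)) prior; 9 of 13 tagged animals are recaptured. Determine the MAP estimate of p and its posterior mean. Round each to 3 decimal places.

MAP: 0.692. Posterior mean: 0.667.

Posterior: Beta(1+9, 1+4) = Beta(10, 5).
Mode = (10−1)/(10+5−2) = 9/13 = 0.692.
With a flat prior the MAP equals the MLE, 9/13.
Mean = 10/(10+5) = 10/15 = 0.667.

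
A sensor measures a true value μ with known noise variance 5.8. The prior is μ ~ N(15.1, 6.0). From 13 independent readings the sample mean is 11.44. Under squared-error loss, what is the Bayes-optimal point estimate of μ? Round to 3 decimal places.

11.693

Posterior for μ is Normal. Precision-weighted mean: (1/6.0·15.1 + 13/5.8·11.44) / (1/6.0 + 13/5.8) = 11.693.
A Normal posterior is symmetric, so mode = mean.
Squared-error loss ⇒ the optimal estimator is the posterior mean.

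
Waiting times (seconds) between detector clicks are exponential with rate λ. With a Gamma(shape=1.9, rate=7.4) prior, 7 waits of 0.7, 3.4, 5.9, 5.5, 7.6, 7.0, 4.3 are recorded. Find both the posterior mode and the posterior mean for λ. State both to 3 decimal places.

Σ times = 34.4. Posterior: Gamma(shape = 1.9+7 = 8.9, rate = 7.4+34.4 = 41.8).
Mode = (α−1)/β = 7.9/41.8 = 0.189.
Mean = α/β = 8.9/41.8 = 0.213.

λ_MAP = 0.189, E[λ|data] = 0.213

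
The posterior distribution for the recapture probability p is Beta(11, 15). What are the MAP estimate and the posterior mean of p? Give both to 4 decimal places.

Mode = (11−1)/(11+15−2) = 10/24 = 0.4167.
Mean = 11/(11+15) = 11/26 = 0.4231.
Mean > mode: the posterior has a right tail.

MAP = 0.4167; posterior mean = 0.4231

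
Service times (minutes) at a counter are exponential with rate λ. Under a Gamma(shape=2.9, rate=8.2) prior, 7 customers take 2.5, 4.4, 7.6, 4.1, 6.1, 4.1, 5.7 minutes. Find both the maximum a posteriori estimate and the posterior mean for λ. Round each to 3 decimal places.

Σ times = 34.5. Posterior: Gamma(shape = 2.9+7 = 9.9, rate = 8.2+34.5 = 42.7).
Mode = (α−1)/β = 8.9/42.7 = 0.208.
Mean = α/β = 9.9/42.7 = 0.232.

maximum a posteriori estimate = 0.208, posterior mean = 0.232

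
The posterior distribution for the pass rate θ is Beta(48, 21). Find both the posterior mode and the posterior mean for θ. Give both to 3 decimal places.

posterior mode = 0.701, posterior mean = 0.696

Mode = (48−1)/(48+21−2) = 47/67 = 0.701.
Mean = 48/(48+21) = 48/69 = 0.696.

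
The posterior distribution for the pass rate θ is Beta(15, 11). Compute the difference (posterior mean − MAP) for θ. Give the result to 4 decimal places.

-0.0064

Mode = (15−1)/(15+11−2) = 14/24 = 0.5833.
Mean = 15/(15+11) = 15/26 = 0.5769.
Difference = 0.5769 − 0.5833 = -0.0064.
The posterior is left-skewed, so the mode exceeds the mean.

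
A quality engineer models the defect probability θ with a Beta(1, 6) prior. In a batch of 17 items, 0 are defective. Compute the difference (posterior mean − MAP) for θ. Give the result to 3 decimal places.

0.042

Posterior: Beta(1+0, 6+17) = Beta(1, 23).
Since α = 1 ≤ 1 and β > 1, the Beta density is monotone decreasing on [0,1]; the mode is at 0.
Mean = 1/(1+23) = 0.042.
Difference = 0.042 − 0.000 = 0.042.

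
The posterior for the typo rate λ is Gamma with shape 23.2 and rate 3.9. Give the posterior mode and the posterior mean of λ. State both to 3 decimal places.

Mode = (α−1)/β = 22.2/3.9 = 5.692.
Mean = α/β = 23.2/3.9 = 5.949.

MAP = 5.692; posterior mean = 5.949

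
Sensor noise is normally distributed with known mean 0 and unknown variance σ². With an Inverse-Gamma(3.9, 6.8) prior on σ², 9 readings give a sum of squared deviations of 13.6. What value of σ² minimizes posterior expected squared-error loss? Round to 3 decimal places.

1.838

Posterior: Inverse-Gamma(shape = 3.9+9/2 = 8.4, scale = 6.8+13.6/2 = 13.6).
Mode = β/(α+1) = 13.6/9.4 = 1.447.
Mean = β/(α−1) = 13.6/7.4 = 1.838.
Squared-error loss ⇒ the optimal estimator is the posterior mean.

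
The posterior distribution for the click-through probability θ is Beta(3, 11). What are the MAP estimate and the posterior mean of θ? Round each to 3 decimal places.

θ_MAP = 0.167, E[θ|data] = 0.214

Mode = (3−1)/(3+11−2) = 2/12 = 0.167.
Mean = 3/(3+11) = 3/14 = 0.214.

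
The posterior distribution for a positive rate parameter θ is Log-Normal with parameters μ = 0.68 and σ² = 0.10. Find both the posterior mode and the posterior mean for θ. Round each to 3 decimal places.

MAP: 1.786. Posterior mean: 2.075.

Mode = exp(μ − σ²) = exp(0.58) = 1.786.
Mean = exp(μ + σ²/2) = exp(0.730) = 2.075.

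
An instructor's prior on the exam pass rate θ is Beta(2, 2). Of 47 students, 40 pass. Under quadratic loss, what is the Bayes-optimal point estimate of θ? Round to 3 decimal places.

Posterior: Beta(2+40, 2+7) = Beta(42, 9).
Mode = (42−1)/(42+9−2) = 41/49 = 0.837.
Mean = 42/(42+9) = 42/51 = 0.824.
Quadratic loss ⇒ the optimal estimator is the posterior mean.

0.824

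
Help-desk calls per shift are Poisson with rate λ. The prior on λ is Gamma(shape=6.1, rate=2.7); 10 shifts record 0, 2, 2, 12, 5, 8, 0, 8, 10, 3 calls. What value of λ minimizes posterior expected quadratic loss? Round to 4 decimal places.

4.4173

Σ counts = 50. Posterior: Gamma(shape = 6.1+50 = 56.1, rate = 2.7+10 = 12.7).
Mode = (α−1)/β = 55.1/12.7 = 4.3386.
Mean = α/β = 56.1/12.7 = 4.4173.
Quadratic loss ⇒ the optimal estimator is the posterior mean.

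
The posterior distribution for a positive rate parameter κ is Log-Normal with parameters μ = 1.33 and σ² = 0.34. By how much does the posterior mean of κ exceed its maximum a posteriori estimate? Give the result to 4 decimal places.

Mode = exp(μ − σ²) = exp(0.99) = 2.6912.
Mean = exp(μ + σ²/2) = exp(1.500) = 4.4817.
Difference = 4.4817 − 2.6912 = 1.7905.
The posterior is right-skewed, so the mean exceeds the mode.

1.7905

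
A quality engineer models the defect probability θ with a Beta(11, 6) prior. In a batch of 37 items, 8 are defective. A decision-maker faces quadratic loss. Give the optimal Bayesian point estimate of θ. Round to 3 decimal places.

0.352

Posterior: Beta(11+8, 6+29) = Beta(19, 35).
Mode = (19−1)/(19+35−2) = 18/52 = 0.346.
Mean = 19/(19+35) = 19/54 = 0.352.
Quadratic loss ⇒ the optimal estimator is the posterior mean.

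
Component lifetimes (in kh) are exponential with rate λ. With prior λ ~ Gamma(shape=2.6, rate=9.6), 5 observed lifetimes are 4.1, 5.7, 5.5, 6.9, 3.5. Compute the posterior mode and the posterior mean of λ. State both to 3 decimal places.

λ_MAP = 0.187, E[λ|data] = 0.215

Σ times = 25.7. Posterior: Gamma(shape = 2.6+5 = 7.6, rate = 9.6+25.7 = 35.3).
Mode = (α−1)/β = 6.6/35.3 = 0.187.
Mean = α/β = 7.6/35.3 = 0.215.
Mean > mode: the posterior has a right tail.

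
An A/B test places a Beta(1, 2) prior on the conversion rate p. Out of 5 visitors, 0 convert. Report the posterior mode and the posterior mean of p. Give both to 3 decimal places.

Posterior: Beta(1+0, 2+5) = Beta(1, 7).
Since α = 1 ≤ 1 and β > 1, the Beta density is monotone decreasing on [0,1]; the mode is at 0.
Mean = 1/(1+7) = 0.125.
The posterior is right-skewed, so the mean exceeds the mode.

MAP = 0.000; posterior mean = 0.125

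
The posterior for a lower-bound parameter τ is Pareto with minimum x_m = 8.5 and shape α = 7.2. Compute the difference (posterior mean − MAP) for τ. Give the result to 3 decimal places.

1.371

The Pareto density is strictly decreasing on [x_m, ∞), so the mode is x_m = 8.500.
Mean = α·x_m/(α−1) = 7.2·8.5/6.2 = 9.871.
Difference = 9.871 − 8.500 = 1.371.
Right-skewed posterior ⇒ mode < mean.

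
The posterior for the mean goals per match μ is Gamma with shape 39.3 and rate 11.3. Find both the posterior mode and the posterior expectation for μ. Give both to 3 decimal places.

MAP = 3.389, posterior mean = 3.478

Mode = (α−1)/β = 38.3/11.3 = 3.389.
Mean = α/β = 39.3/11.3 = 3.478.
The posterior is right-skewed, so the mean exceeds the mode.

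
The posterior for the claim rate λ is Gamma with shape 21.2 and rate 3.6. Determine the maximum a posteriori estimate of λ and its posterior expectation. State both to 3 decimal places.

Mode = (α−1)/β = 20.2/3.6 = 5.611.
Mean = α/β = 21.2/3.6 = 5.889.
Mean > mode: the posterior has a right tail.

λ_MAP = 5.611, E[λ|data] = 5.889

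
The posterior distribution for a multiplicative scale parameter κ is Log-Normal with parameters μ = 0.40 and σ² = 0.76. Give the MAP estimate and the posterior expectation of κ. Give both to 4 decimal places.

Mode = exp(μ − σ²) = exp(-0.36) = 0.6977.
Mean = exp(μ + σ²/2) = exp(0.780) = 2.1815.
Mean > mode: the posterior has a right tail.

MAP = 0.6977; posterior mean = 2.1815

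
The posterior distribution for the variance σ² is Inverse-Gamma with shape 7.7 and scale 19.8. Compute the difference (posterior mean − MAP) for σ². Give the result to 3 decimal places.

0.679

Mode = β/(α+1) = 19.8/8.7 = 2.276.
Mean = β/(α−1) = 19.8/6.7 = 2.955.
Difference = 2.955 − 2.276 = 0.679.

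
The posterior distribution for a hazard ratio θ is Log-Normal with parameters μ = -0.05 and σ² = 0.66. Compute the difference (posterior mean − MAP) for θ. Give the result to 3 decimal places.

Mode = exp(μ − σ²) = exp(-0.71) = 0.492.
Mean = exp(μ + σ²/2) = exp(0.280) = 1.323.
Difference = 1.323 − 0.492 = 0.831.
Right-skewed posterior ⇒ mode < mean.

0.831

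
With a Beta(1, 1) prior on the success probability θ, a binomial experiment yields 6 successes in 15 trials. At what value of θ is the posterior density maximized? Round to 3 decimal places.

0.400

Posterior: Beta(1+6, 1+9) = Beta(7, 10).
Mode = (7−1)/(7+10−2) = 6/15 = 0.400.
With a flat prior the MAP equals the MLE, 6/15.
Mean = 7/(7+10) = 7/17 = 0.412.
This is the posterior mode — the MAP estimate.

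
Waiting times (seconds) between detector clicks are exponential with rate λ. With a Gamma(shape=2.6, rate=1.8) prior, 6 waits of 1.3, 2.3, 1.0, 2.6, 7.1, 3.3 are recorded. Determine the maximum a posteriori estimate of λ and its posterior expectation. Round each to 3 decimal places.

Σ times = 17.6. Posterior: Gamma(shape = 2.6+6 = 8.6, rate = 1.8+17.6 = 19.4).
Mode = (α−1)/β = 7.6/19.4 = 0.392.
Mean = α/β = 8.6/19.4 = 0.443.

MAP = 0.392, posterior mean = 0.443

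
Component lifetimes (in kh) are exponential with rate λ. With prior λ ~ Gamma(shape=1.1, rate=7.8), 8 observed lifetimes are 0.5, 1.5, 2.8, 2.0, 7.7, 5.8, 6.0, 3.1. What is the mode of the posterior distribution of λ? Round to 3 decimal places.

0.218

Σ times = 29.4. Posterior: Gamma(shape = 1.1+8 = 9.1, rate = 7.8+29.4 = 37.2).
Mode = (α−1)/β = 8.1/37.2 = 0.218.
Mean = α/β = 9.1/37.2 = 0.245.
This is the posterior mode — the MAP estimate.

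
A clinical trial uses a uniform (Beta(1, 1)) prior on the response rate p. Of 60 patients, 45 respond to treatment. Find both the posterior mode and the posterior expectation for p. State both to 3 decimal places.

Posterior: Beta(1+45, 1+15) = Beta(46, 16).
Mode = (46−1)/(46+16−2) = 45/60 = 0.750.
With a flat prior the MAP equals the MLE, 45/60.
Mean = 46/(46+16) = 46/62 = 0.742.

p_MAP = 0.750, E[p|data] = 0.742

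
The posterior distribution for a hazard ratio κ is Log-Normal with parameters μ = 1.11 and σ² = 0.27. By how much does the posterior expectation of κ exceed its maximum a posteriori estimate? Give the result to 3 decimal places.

Mode = exp(μ − σ²) = exp(0.84) = 2.316.
Mean = exp(μ + σ²/2) = exp(1.245) = 3.473.
Difference = 3.473 − 2.316 = 1.157.
The posterior is right-skewed, so the mean exceeds the mode.

1.157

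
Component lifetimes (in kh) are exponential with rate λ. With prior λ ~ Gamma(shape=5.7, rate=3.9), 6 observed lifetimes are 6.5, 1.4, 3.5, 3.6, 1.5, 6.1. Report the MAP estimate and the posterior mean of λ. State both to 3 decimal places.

MAP = 0.404; posterior mean = 0.442

Σ times = 22.6. Posterior: Gamma(shape = 5.7+6 = 11.7, rate = 3.9+22.6 = 26.5).
Mode = (α−1)/β = 10.7/26.5 = 0.404.
Mean = α/β = 11.7/26.5 = 0.442.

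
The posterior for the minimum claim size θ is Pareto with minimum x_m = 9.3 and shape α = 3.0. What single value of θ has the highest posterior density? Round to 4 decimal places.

9.3000

The Pareto density is strictly decreasing on [x_m, ∞), so the mode is x_m = 9.3000.
Mean = α·x_m/(α−1) = 3.0·9.3/2.0 = 13.9500.
This is the posterior mode — the MAP estimate.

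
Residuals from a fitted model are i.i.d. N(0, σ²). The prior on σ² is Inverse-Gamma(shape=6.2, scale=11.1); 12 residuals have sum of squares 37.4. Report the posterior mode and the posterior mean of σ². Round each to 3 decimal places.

Posterior: Inverse-Gamma(shape = 6.2+12/2 = 12.2, scale = 11.1+37.4/2 = 29.8).
Mode = β/(α+1) = 29.8/13.2 = 2.258.
Mean = β/(α−1) = 29.8/11.2 = 2.661.
Right-skewed posterior ⇒ mode < mean.

posterior mode = 2.258, posterior mean = 2.661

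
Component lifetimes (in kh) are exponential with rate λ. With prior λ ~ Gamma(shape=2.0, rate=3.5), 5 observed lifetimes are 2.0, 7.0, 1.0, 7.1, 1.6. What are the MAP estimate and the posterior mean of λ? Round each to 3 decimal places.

λ_MAP = 0.270, E[λ|data] = 0.315

Σ times = 18.7. Posterior: Gamma(shape = 2.0+5 = 7.0, rate = 3.5+18.7 = 22.2).
Mode = (α−1)/β = 6.0/22.2 = 0.270.
Mean = α/β = 7.0/22.2 = 0.315.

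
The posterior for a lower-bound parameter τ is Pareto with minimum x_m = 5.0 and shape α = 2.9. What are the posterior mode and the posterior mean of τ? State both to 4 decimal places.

posterior mode = 5.0000, posterior mean = 7.6316

The Pareto density is strictly decreasing on [x_m, ∞), so the mode is x_m = 5.0000.
Mean = α·x_m/(α−1) = 2.9·5.0/1.9 = 7.6316.
Right-skewed posterior ⇒ mode < mean.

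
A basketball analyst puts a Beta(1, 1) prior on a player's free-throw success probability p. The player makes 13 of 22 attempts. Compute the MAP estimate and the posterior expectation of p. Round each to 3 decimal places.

Posterior: Beta(1+13, 1+9) = Beta(14, 10).
Mode = (14−1)/(14+10−2) = 13/22 = 0.591.
With a flat prior the MAP equals the MLE, 13/22.
Mean = 14/(14+10) = 14/24 = 0.583.
The mean is pulled below the mode by the posterior's left skew.

MAP: 0.591. Posterior mean: 0.583.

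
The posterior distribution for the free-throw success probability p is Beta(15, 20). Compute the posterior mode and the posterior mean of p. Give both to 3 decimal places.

MAP: 0.424. Posterior mean: 0.429.

Mode = (15−1)/(15+20−2) = 14/33 = 0.424.
Mean = 15/(15+20) = 15/35 = 0.429.
Right-skewed posterior ⇒ mode < mean.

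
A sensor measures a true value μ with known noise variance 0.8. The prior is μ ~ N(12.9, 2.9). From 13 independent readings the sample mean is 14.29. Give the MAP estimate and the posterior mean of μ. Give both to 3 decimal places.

Posterior for μ is Normal. Precision-weighted mean: (1/2.9·12.9 + 13/0.8·14.29) / (1/2.9 + 13/0.8) = 14.261.
A Normal posterior is symmetric, so mode = mean.

MAP = 14.261; posterior mean = 14.261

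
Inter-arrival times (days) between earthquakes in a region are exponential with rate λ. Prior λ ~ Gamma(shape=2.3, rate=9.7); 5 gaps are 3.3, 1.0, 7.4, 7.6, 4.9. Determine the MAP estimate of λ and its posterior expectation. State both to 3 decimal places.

Σ times = 24.2. Posterior: Gamma(shape = 2.3+5 = 7.3, rate = 9.7+24.2 = 33.9).
Mode = (α−1)/β = 6.3/33.9 = 0.186.
Mean = α/β = 7.3/33.9 = 0.215.

MAP: 0.186. Posterior mean: 0.215.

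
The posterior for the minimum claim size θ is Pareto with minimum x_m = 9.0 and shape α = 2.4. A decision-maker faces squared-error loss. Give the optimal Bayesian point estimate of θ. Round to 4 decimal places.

The Pareto density is strictly decreasing on [x_m, ∞), so the mode is x_m = 9.0000.
Mean = α·x_m/(α−1) = 2.4·9.0/1.4 = 15.4286.
Squared-error loss ⇒ the optimal estimator is the posterior mean.

15.4286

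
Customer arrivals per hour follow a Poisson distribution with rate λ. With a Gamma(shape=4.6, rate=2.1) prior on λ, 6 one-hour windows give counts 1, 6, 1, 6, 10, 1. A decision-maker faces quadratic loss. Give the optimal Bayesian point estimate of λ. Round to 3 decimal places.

3.654

Σ counts = 25. Posterior: Gamma(shape = 4.6+25 = 29.6, rate = 2.1+6 = 8.1).
Mode = (α−1)/β = 28.6/8.1 = 3.531.
Mean = α/β = 29.6/8.1 = 3.654.
Quadratic loss ⇒ the optimal estimator is the posterior mean.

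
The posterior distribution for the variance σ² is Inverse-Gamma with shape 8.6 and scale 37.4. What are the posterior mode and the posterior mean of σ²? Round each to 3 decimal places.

Mode = β/(α+1) = 37.4/9.6 = 3.896.
Mean = β/(α−1) = 37.4/7.6 = 4.921.
The mean is pulled above the mode by the posterior's right skew.

posterior mode = 3.896, posterior mean = 4.921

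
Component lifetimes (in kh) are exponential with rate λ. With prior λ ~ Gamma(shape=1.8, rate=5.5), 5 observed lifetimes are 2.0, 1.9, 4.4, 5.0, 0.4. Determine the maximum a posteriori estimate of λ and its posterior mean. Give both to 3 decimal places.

λ_MAP = 0.302, E[λ|data] = 0.354

Σ times = 13.7. Posterior: Gamma(shape = 1.8+5 = 6.8, rate = 5.5+13.7 = 19.2).
Mode = (α−1)/β = 5.8/19.2 = 0.302.
Mean = α/β = 6.8/19.2 = 0.354.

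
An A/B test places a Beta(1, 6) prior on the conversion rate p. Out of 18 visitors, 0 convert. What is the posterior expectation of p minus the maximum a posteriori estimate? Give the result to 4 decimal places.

0.0400

Posterior: Beta(1+0, 6+18) = Beta(1, 24).
Since α = 1 ≤ 1 and β > 1, the Beta density is monotone decreasing on [0,1]; the mode is at 0.
Mean = 1/(1+24) = 0.0400.
Difference = 0.0400 − 0.0000 = 0.0400.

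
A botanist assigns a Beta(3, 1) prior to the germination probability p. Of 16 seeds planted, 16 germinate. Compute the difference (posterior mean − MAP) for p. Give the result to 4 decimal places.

-0.0500

Posterior: Beta(3+16, 1+0) = Beta(19, 1).
Since β = 1 ≤ 1 and α > 1, the Beta density is monotone increasing on [0,1]; the mode is at 1.
Mean = 19/(19+1) = 0.9500.
Difference = 0.9500 − 1.0000 = -0.0500.
The posterior is left-skewed, so the mode exceeds the mean.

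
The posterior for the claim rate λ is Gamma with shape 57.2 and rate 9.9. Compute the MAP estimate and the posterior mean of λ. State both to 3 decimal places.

MAP: 5.677. Posterior mean: 5.778.

Mode = (α−1)/β = 56.2/9.9 = 5.677.
Mean = α/β = 57.2/9.9 = 5.778.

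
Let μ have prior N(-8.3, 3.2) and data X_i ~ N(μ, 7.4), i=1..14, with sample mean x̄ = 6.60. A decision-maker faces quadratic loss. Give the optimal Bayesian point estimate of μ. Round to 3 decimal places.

Posterior for μ is Normal. Precision-weighted mean: (1/3.2·-8.3 + 14/7.4·6.60) / (1/3.2 + 14/7.4) = 4.488.
A Normal posterior is symmetric, so mode = mean.
Quadratic loss ⇒ the optimal estimator is the posterior mean.

4.488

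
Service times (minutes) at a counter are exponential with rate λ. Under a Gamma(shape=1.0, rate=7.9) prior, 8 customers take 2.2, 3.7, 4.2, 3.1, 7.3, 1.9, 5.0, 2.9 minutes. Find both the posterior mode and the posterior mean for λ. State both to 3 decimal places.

Σ times = 30.3. Posterior: Gamma(shape = 1.0+8 = 9.0, rate = 7.9+30.3 = 38.2).
Mode = (α−1)/β = 8.0/38.2 = 0.209.
Mean = α/β = 9.0/38.2 = 0.236.
Mean > mode: the posterior has a right tail.

MAP = 0.209; posterior mean = 0.236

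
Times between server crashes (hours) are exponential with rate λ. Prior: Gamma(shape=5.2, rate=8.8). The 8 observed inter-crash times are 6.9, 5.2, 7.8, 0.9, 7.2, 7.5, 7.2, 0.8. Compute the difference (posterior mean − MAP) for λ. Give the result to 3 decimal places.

Σ times = 43.5. Posterior: Gamma(shape = 5.2+8 = 13.2, rate = 8.8+43.5 = 52.3).
Mode = (α−1)/β = 12.2/52.3 = 0.233.
Mean = α/β = 13.2/52.3 = 0.252.
Difference = 0.252 − 0.233 = 0.019.

0.019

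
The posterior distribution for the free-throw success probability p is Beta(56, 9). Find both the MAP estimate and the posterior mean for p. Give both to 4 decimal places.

MAP = 0.8730; posterior mean = 0.8615

Mode = (56−1)/(56+9−2) = 55/63 = 0.8730.
Mean = 56/(56+9) = 56/65 = 0.8615.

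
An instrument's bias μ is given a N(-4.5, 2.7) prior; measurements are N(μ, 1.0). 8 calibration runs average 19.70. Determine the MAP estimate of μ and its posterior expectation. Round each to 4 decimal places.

MAP = 18.6292, posterior mean = 18.6292

Posterior for μ is Normal. Precision-weighted mean: (1/2.7·-4.5 + 8/1.0·19.70) / (1/2.7 + 8/1.0) = 18.6292.
A Normal posterior is symmetric, so mode = mean.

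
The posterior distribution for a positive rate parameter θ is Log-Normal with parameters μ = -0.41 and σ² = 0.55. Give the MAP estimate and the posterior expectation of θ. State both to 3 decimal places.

θ_MAP = 0.383, E[θ|data] = 0.874

Mode = exp(μ − σ²) = exp(-0.96) = 0.383.
Mean = exp(μ + σ²/2) = exp(-0.135) = 0.874.
The posterior is right-skewed, so the mean exceeds the mode.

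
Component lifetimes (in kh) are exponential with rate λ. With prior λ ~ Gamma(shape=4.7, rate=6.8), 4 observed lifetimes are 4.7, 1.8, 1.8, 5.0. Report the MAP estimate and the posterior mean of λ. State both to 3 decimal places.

Σ times = 13.3. Posterior: Gamma(shape = 4.7+4 = 8.7, rate = 6.8+13.3 = 20.1).
Mode = (α−1)/β = 7.7/20.1 = 0.383.
Mean = α/β = 8.7/20.1 = 0.433.

MAP = 0.383; posterior mean = 0.433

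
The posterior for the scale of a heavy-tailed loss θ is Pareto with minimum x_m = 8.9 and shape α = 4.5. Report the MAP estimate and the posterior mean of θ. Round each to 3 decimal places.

MAP = 8.900, posterior mean = 11.443

The Pareto density is strictly decreasing on [x_m, ∞), so the mode is x_m = 8.900.
Mean = α·x_m/(α−1) = 4.5·8.9/3.5 = 11.443.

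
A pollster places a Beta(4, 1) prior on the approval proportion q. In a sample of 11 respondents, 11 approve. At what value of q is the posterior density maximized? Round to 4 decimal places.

Posterior: Beta(4+11, 1+0) = Beta(15, 1).
Since β = 1 ≤ 1 and α > 1, the Beta density is monotone increasing on [0,1]; the mode is at 1.
Mean = 15/(15+1) = 0.9375.
This is the posterior mode — the MAP estimate.

1.0000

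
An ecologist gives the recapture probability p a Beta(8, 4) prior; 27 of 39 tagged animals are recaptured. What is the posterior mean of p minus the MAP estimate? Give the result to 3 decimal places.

Posterior: Beta(8+27, 4+12) = Beta(35, 16).
Mode = (35−1)/(35+16−2) = 34/49 = 0.694.
Mean = 35/(35+16) = 35/51 = 0.686.
Difference = 0.686 − 0.694 = -0.008.

-0.008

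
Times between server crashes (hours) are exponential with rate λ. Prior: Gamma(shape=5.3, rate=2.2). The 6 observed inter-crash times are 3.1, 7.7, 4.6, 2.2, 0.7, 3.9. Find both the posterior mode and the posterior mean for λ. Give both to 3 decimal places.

Σ times = 22.2. Posterior: Gamma(shape = 5.3+6 = 11.3, rate = 2.2+22.2 = 24.4).
Mode = (α−1)/β = 10.3/24.4 = 0.422.
Mean = α/β = 11.3/24.4 = 0.463.

λ_MAP = 0.422, E[λ|data] = 0.463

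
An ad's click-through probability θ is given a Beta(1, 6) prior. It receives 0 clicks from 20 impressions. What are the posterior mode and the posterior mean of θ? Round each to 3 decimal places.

MAP = 0.000, posterior mean = 0.037

Posterior: Beta(1+0, 6+20) = Beta(1, 26).
Since α = 1 ≤ 1 and β > 1, the Beta density is monotone decreasing on [0,1]; the mode is at 0.
Mean = 1/(1+26) = 0.037.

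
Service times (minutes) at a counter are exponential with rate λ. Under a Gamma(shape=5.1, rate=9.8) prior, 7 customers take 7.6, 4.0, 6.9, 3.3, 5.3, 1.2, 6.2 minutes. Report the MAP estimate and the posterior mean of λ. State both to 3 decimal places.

MAP: 0.251. Posterior mean: 0.273.

Σ times = 34.5. Posterior: Gamma(shape = 5.1+7 = 12.1, rate = 9.8+34.5 = 44.3).
Mode = (α−1)/β = 11.1/44.3 = 0.251.
Mean = α/β = 12.1/44.3 = 0.273.
The posterior is right-skewed, so the mean exceeds the mode.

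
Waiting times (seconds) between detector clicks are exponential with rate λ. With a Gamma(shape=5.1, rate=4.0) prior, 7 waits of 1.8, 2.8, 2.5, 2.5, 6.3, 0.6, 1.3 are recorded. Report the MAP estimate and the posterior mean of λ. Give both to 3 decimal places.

Σ times = 17.8. Posterior: Gamma(shape = 5.1+7 = 12.1, rate = 4.0+17.8 = 21.8).
Mode = (α−1)/β = 11.1/21.8 = 0.509.
Mean = α/β = 12.1/21.8 = 0.555.

MAP estimate = 0.509, posterior mean = 0.555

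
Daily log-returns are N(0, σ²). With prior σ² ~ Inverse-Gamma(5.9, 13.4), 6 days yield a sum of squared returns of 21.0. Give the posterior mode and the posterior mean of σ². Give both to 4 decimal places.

Posterior: Inverse-Gamma(shape = 5.9+6/2 = 8.9, scale = 13.4+21.0/2 = 23.9).
Mode = β/(α+1) = 23.9/9.9 = 2.4141.
Mean = β/(α−1) = 23.9/7.9 = 3.0253.
Mean > mode: the posterior has a right tail.

σ²_MAP = 2.4141, E[σ²|data] = 3.0253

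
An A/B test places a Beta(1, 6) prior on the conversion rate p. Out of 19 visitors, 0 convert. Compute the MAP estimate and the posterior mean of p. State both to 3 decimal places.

Posterior: Beta(1+0, 6+19) = Beta(1, 25).
Since α = 1 ≤ 1 and β > 1, the Beta density is monotone decreasing on [0,1]; the mode is at 0.
Mean = 1/(1+25) = 0.038.

MAP = 0.000; posterior mean = 0.038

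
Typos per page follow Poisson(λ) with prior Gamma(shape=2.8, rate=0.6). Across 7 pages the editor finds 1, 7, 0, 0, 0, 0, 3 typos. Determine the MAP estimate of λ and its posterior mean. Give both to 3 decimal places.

Σ counts = 11. Posterior: Gamma(shape = 2.8+11 = 13.8, rate = 0.6+7 = 7.6).
Mode = (α−1)/β = 12.8/7.6 = 1.684.
Mean = α/β = 13.8/7.6 = 1.816.

λ_MAP = 1.684, E[λ|data] = 1.816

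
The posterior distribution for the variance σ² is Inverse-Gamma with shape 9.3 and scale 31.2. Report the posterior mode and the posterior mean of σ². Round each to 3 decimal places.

MAP = 3.029, posterior mean = 3.759

Mode = β/(α+1) = 31.2/10.3 = 3.029.
Mean = β/(α−1) = 31.2/8.3 = 3.759.
The posterior is right-skewed, so the mean exceeds the mode.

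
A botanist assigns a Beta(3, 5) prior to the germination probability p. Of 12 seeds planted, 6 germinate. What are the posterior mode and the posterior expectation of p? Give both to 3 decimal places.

Posterior: Beta(3+6, 5+6) = Beta(9, 11).
Mode = (9−1)/(9+11−2) = 8/18 = 0.444.
Mean = 9/(9+11) = 9/20 = 0.450.

MAP = 0.444, posterior mean = 0.450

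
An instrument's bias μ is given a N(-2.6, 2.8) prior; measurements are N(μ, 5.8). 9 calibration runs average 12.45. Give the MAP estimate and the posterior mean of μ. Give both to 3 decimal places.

Posterior for μ is Normal. Precision-weighted mean: (1/2.8·-2.6 + 9/5.8·12.45) / (1/2.8 + 9/5.8) = 9.634.
A Normal posterior is symmetric, so mode = mean.

μ_MAP = 9.634, E[μ|data] = 9.634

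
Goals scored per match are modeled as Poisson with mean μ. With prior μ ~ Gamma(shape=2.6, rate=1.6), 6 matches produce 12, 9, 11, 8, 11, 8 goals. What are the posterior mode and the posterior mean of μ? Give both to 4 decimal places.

Σ counts = 59. Posterior: Gamma(shape = 2.6+59 = 61.6, rate = 1.6+6 = 7.6).
Mode = (α−1)/β = 60.6/7.6 = 7.9737.
Mean = α/β = 61.6/7.6 = 8.1053.
Mean > mode: the posterior has a right tail.

MAP = 7.9737; posterior mean = 8.1053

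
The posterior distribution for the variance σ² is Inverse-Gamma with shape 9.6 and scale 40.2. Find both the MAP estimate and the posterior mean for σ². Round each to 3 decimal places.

Mode = β/(α+1) = 40.2/10.6 = 3.792.
Mean = β/(α−1) = 40.2/8.6 = 4.674.

MAP: 3.792. Posterior mean: 4.674.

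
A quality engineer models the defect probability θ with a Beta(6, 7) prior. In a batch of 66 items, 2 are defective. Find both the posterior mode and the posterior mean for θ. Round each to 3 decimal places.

MAP: 0.091. Posterior mean: 0.101.

Posterior: Beta(6+2, 7+64) = Beta(8, 71).
Mode = (8−1)/(8+71−2) = 7/77 = 0.091.
Mean = 8/(8+71) = 8/79 = 0.101.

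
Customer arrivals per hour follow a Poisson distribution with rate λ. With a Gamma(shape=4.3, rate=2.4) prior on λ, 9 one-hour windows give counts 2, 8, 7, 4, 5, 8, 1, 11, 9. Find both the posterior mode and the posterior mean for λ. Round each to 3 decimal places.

Σ counts = 55. Posterior: Gamma(shape = 4.3+55 = 59.3, rate = 2.4+9 = 11.4).
Mode = (α−1)/β = 58.3/11.4 = 5.114.
Mean = α/β = 59.3/11.4 = 5.202.
Right-skewed posterior ⇒ mode < mean.

MAP = 5.114; posterior mean = 5.202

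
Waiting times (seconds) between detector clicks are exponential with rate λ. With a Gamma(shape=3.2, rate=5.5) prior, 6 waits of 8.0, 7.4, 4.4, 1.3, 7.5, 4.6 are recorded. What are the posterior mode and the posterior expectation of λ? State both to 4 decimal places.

MAP: 0.2119. Posterior mean: 0.2377.

Σ times = 33.2. Posterior: Gamma(shape = 3.2+6 = 9.2, rate = 5.5+33.2 = 38.7).
Mode = (α−1)/β = 8.2/38.7 = 0.2119.
Mean = α/β = 9.2/38.7 = 0.2377.
The posterior is right-skewed, so the mean exceeds the mode.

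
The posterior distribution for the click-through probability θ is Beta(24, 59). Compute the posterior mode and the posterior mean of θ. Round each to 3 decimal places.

MAP = 0.284, posterior mean = 0.289

Mode = (24−1)/(24+59−2) = 23/81 = 0.284.
Mean = 24/(24+59) = 24/83 = 0.289.
Right-skewed posterior ⇒ mode < mean.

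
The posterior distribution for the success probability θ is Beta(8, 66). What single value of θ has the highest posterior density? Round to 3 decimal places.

0.097

Mode = (8−1)/(8+66−2) = 7/72 = 0.097.
Mean = 8/(8+66) = 8/74 = 0.108.
This is the posterior mode — the MAP estimate.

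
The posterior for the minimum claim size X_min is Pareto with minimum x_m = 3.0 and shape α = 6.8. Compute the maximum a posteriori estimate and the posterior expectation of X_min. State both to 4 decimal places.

MAP = 3.0000, posterior mean = 3.5172

The Pareto density is strictly decreasing on [x_m, ∞), so the mode is x_m = 3.0000.
Mean = α·x_m/(α−1) = 6.8·3.0/5.8 = 3.5172.
Right-skewed posterior ⇒ mode < mean.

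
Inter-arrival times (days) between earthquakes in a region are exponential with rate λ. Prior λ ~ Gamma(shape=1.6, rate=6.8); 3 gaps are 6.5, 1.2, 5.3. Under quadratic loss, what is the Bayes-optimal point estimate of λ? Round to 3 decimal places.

0.232

Σ times = 13.0. Posterior: Gamma(shape = 1.6+3 = 4.6, rate = 6.8+13.0 = 19.8).
Mode = (α−1)/β = 3.6/19.8 = 0.182.
Mean = α/β = 4.6/19.8 = 0.232.
Quadratic loss ⇒ the optimal estimator is the posterior mean.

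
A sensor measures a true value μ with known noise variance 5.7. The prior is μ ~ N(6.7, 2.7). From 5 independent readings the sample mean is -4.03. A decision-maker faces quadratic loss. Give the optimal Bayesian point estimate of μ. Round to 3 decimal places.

-0.845

Posterior for μ is Normal. Precision-weighted mean: (1/2.7·6.7 + 5/5.7·-4.03) / (1/2.7 + 5/5.7) = -0.845.
A Normal posterior is symmetric, so mode = mean.
Quadratic loss ⇒ the optimal estimator is the posterior mean.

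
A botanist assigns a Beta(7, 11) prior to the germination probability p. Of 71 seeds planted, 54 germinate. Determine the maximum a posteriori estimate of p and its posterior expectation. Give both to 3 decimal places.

p_MAP = 0.690, E[p|data] = 0.685

Posterior: Beta(7+54, 11+17) = Beta(61, 28).
Mode = (61−1)/(61+28−2) = 60/87 = 0.690.
Mean = 61/(61+28) = 61/89 = 0.685.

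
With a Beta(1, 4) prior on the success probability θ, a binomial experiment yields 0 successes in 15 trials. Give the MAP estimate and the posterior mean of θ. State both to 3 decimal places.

MAP estimate = 0.000, posterior mean = 0.050

Posterior: Beta(1+0, 4+15) = Beta(1, 19).
Since α = 1 ≤ 1 and β > 1, the Beta density is monotone decreasing on [0,1]; the mode is at 0.
Mean = 1/(1+19) = 0.050.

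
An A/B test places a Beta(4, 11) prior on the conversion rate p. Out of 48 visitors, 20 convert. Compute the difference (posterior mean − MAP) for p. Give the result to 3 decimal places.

0.004

Posterior: Beta(4+20, 11+28) = Beta(24, 39).
Mode = (24−1)/(24+39−2) = 23/61 = 0.377.
Mean = 24/(24+39) = 24/63 = 0.381.
Difference = 0.381 − 0.377 = 0.004.
The posterior is right-skewed, so the mean exceeds the mode.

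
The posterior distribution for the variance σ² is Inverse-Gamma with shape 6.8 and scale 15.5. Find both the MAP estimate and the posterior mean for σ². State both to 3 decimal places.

MAP: 1.987. Posterior mean: 2.672.

Mode = β/(α+1) = 15.5/7.8 = 1.987.
Mean = β/(α−1) = 15.5/5.8 = 2.672.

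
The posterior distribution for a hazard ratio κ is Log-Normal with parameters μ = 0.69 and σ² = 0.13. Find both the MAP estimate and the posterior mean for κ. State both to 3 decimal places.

Mode = exp(μ − σ²) = exp(0.56) = 1.751.
Mean = exp(μ + σ²/2) = exp(0.755) = 2.128.

MAP = 1.751; posterior mean = 2.128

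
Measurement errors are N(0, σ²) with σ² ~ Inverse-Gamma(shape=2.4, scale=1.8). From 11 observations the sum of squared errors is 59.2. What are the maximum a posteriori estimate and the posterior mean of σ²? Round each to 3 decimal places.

MAP = 3.528, posterior mean = 4.551

Posterior: Inverse-Gamma(shape = 2.4+11/2 = 7.9, scale = 1.8+59.2/2 = 31.4).
Mode = β/(α+1) = 31.4/8.9 = 3.528.
Mean = β/(α−1) = 31.4/6.9 = 4.551.
Mean > mode: the posterior has a right tail.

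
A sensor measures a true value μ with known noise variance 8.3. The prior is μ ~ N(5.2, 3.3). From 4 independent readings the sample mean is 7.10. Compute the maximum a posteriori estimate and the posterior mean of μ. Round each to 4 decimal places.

Posterior for μ is Normal. Precision-weighted mean: (1/3.3·5.2 + 4/8.3·7.10) / (1/3.3 + 4/8.3) = 6.3665.
A Normal posterior is symmetric, so mode = mean.

MAP = 6.3665, posterior mean = 6.3665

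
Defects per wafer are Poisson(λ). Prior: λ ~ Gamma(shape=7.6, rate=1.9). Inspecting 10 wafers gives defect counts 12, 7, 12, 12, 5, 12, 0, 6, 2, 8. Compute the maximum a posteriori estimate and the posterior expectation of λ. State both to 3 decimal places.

Σ counts = 76. Posterior: Gamma(shape = 7.6+76 = 83.6, rate = 1.9+10 = 11.9).
Mode = (α−1)/β = 82.6/11.9 = 6.941.
Mean = α/β = 83.6/11.9 = 7.025.
Mean > mode: the posterior has a right tail.

maximum a posteriori estimate = 6.941, posterior expectation = 7.025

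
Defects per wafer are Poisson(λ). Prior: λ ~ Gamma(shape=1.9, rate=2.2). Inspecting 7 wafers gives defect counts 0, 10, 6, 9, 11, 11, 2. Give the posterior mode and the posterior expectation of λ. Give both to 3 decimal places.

Σ counts = 49. Posterior: Gamma(shape = 1.9+49 = 50.9, rate = 2.2+7 = 9.2).
Mode = (α−1)/β = 49.9/9.2 = 5.424.
Mean = α/β = 50.9/9.2 = 5.533.

MAP = 5.424; posterior mean = 5.533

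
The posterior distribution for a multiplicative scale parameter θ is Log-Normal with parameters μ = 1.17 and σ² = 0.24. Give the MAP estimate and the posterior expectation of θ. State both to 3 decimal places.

MAP estimate = 2.535, posterior expectation = 3.633

Mode = exp(μ − σ²) = exp(0.93) = 2.535.
Mean = exp(μ + σ²/2) = exp(1.290) = 3.633.
Right-skewed posterior ⇒ mode < mean.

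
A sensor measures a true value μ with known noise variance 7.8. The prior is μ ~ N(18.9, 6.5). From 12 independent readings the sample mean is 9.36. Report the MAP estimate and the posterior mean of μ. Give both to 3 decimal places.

Posterior for μ is Normal. Precision-weighted mean: (1/6.5·18.9 + 12/7.8·9.36) / (1/6.5 + 12/7.8) = 10.227.
A Normal posterior is symmetric, so mode = mean.

MAP: 10.227. Posterior mean: 10.227.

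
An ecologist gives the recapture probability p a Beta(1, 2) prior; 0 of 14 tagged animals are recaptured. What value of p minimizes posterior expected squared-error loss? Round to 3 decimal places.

0.059

Posterior: Beta(1+0, 2+14) = Beta(1, 16).
Since α = 1 ≤ 1 and β > 1, the Beta density is monotone decreasing on [0,1]; the mode is at 0.
Mean = 1/(1+16) = 0.059.
Squared-error loss ⇒ the optimal estimator is the posterior mean.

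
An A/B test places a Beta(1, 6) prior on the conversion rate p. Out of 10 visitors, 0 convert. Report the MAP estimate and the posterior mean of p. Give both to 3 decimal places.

Posterior: Beta(1+0, 6+10) = Beta(1, 16).
Since α = 1 ≤ 1 and β > 1, the Beta density is monotone decreasing on [0,1]; the mode is at 0.
Mean = 1/(1+16) = 0.059.

p_MAP = 0.000, E[p|data] = 0.059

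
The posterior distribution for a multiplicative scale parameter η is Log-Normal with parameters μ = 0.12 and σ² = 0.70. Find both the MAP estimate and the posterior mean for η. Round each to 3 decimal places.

η_MAP = 0.560, E[η|data] = 1.600

Mode = exp(μ − σ²) = exp(-0.58) = 0.560.
Mean = exp(μ + σ²/2) = exp(0.470) = 1.600.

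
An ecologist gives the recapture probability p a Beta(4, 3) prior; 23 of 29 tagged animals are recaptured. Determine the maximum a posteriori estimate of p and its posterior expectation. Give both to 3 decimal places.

Posterior: Beta(4+23, 3+6) = Beta(27, 9).
Mode = (27−1)/(27+9−2) = 26/34 = 0.765.
Mean = 27/(27+9) = 27/36 = 0.750.

maximum a posteriori estimate = 0.765, posterior expectation = 0.750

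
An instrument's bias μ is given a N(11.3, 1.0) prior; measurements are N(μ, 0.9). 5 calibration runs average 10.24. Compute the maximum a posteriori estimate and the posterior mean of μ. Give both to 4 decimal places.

Posterior for μ is Normal. Precision-weighted mean: (1/1.0·11.3 + 5/0.9·10.24) / (1/1.0 + 5/0.9) = 10.4017.
A Normal posterior is symmetric, so mode = mean.

MAP = 10.4017, posterior mean = 10.4017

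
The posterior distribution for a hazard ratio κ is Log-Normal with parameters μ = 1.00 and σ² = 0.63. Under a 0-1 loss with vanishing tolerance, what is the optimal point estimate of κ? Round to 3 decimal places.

1.448

Mode = exp(μ − σ²) = exp(0.37) = 1.448.
Mean = exp(μ + σ²/2) = exp(1.315) = 3.725.
This is the posterior mode — the MAP estimate.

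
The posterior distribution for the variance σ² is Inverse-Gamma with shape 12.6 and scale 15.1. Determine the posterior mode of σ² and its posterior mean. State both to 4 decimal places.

Mode = β/(α+1) = 15.1/13.6 = 1.1103.
Mean = β/(α−1) = 15.1/11.6 = 1.3017.
The mean is pulled above the mode by the posterior's right skew.

posterior mode = 1.1103, posterior mean = 1.3017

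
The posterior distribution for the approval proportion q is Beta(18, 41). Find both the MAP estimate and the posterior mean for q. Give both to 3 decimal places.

Mode = (18−1)/(18+41−2) = 17/57 = 0.298.
Mean = 18/(18+41) = 18/59 = 0.305.
Right-skewed posterior ⇒ mode < mean.

MAP = 0.298, posterior mean = 0.305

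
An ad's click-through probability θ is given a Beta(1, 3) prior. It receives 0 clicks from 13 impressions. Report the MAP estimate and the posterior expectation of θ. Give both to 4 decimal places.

Posterior: Beta(1+0, 3+13) = Beta(1, 16).
Since α = 1 ≤ 1 and β > 1, the Beta density is monotone decreasing on [0,1]; the mode is at 0.
Mean = 1/(1+16) = 0.0588.

MAP: 0.0000. Posterior mean: 0.0588.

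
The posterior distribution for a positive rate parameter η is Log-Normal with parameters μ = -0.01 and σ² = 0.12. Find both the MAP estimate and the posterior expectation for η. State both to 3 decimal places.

MAP: 0.878. Posterior mean: 1.051.

Mode = exp(μ − σ²) = exp(-0.13) = 0.878.
Mean = exp(μ + σ²/2) = exp(0.050) = 1.051.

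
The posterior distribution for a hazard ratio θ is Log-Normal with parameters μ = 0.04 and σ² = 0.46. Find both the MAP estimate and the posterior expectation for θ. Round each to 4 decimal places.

Mode = exp(μ − σ²) = exp(-0.42) = 0.6570.
Mean = exp(μ + σ²/2) = exp(0.270) = 1.3100.

MAP estimate = 0.6570, posterior expectation = 1.3100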